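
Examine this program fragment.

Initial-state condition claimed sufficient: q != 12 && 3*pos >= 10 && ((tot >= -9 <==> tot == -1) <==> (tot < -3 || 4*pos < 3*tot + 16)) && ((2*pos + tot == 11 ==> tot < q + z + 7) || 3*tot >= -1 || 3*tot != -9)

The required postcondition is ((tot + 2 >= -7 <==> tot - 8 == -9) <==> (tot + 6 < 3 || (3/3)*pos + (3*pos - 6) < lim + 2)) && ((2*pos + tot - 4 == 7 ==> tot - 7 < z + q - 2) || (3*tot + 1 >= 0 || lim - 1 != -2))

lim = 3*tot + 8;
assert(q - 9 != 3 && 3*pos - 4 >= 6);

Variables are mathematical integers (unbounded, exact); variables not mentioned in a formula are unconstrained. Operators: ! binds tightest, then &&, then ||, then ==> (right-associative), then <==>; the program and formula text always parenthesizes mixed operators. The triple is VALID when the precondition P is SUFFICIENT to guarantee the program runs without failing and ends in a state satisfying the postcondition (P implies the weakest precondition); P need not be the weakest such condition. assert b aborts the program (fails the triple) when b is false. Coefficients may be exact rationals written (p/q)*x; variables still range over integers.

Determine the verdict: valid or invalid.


Working backward. After the program, the postcondition ((tot + 2 >= -7 <==> tot - 8 == -9) <==> (tot + 6 < 3 || (3/3)*pos + (3*pos - 6) < lim + 2)) && ((2*pos + tot - 4 == 7 ==> tot - 7 < z + q - 2) || (3*tot + 1 >= 0 || lim - 1 != -2)) must hold; in canonical form it is ((tot >= -9 <==> tot == -1) <==> (tot < -3 || 4*pos < lim + 8)) && ((2*pos + tot == 11 ==> tot < q + z + 5) || 3*tot >= -1 || lim != -1).
Before assert q - 9 != 3 && 3*pos - 4 >= 6: q != 12 && 3*pos >= 10 && ((tot >= -9 <==> tot == -1) <==> (tot < -3 || 4*pos < lim + 8)) && ((2*pos + tot == 11 ==> tot < q + z + 5) || 3*tot >= -1 || lim != -1)
Before lim := 3*tot + 8: q != 12 && 3*pos >= 10 && ((tot >= -9 <==> tot == -1) <==> (tot < -3 || 4*pos < 3*tot + 16)) && ((2*pos + tot == 11 ==> tot < q + z + 5) || 3*tot >= -1 || 3*tot != -9)
The weakest precondition is q != 12 && 3*pos >= 10 && ((tot >= -9 <==> tot == -1) <==> (tot < -3 || 4*pos < 3*tot + 16)) && ((2*pos + tot == 11 ==> tot < q + z + 5) || 3*tot >= -1 || 3*tot != -9).
Check whether q != 12 && 3*pos >= 10 && ((tot >= -9 <==> tot == -1) <==> (tot < -3 || 4*pos < 3*tot + 16)) && ((2*pos + tot == 11 ==> tot < q + z + 7) || 3*tot >= -1 || 3*tot != -9) implies it.
Countermodel: at the initial state pos = 7, q = 13, tot = -3, z = -22, the precondition holds but the weakest precondition fails.
Answer: invalid


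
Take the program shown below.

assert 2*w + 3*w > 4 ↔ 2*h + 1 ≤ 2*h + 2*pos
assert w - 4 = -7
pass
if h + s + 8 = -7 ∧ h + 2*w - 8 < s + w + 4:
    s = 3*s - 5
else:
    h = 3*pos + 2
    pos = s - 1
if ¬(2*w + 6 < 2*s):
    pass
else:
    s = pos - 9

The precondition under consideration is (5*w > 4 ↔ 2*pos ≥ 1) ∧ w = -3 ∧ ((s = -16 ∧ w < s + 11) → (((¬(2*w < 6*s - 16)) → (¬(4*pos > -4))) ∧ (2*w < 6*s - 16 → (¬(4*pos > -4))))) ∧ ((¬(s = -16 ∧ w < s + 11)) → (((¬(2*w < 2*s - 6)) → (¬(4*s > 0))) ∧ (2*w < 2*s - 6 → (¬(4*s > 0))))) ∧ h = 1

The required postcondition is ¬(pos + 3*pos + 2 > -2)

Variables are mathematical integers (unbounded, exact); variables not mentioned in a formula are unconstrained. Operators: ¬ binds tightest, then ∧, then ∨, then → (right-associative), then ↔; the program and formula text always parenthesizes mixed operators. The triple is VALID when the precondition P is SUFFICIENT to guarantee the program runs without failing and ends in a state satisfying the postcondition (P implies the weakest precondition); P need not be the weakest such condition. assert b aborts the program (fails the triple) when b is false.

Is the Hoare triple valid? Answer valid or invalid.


Working backward. After the program, the postcondition ¬(pos + 3*pos + 2 > -2) must hold; in canonical form it is ¬(4*pos > -4).
Then branch requires ¬(4*pos > -4); else branch requires ¬(4*pos > -4).
Before the if: ((¬(2*w < 2*s - 6)) → (¬(4*pos > -4))) ∧ (2*w < 2*s - 6 → (¬(4*pos > -4)))
Then branch requires ((¬(2*w < 6*s - 16)) → (¬(4*pos > -4))) ∧ (2*w < 6*s - 16 → (¬(4*pos > -4))); else branch requires ((¬(2*w < 2*s - 6)) → (¬(4*s > 0))) ∧ (2*w < 2*s - 6 → (¬(4*s > 0))).
Before the if: ((h + s = -15 ∧ h + w < s + 12) → (((¬(2*w < 6*s - 16)) → (¬(4*pos > -4))) ∧ (2*w < 6*s - 16 → (¬(4*pos > -4))))) ∧ ((¬(h + s = -15 ∧ h + w < s + 12)) → (((¬(2*w < 2*s - 6)) → (¬(4*s > 0))) ∧ (2*w < 2*s - 6 → (¬(4*s > 0)))))
Before skip: ((h + s = -15 ∧ h + w < s + 12) → (((¬(2*w < 6*s - 16)) → (¬(4*pos > -4))) ∧ (2*w < 6*s - 16 → (¬(4*pos > -4))))) ∧ ((¬(h + s = -15 ∧ h + w < s + 12)) → (((¬(2*w < 2*s - 6)) → (¬(4*s > 0))) ∧ (2*w < 2*s - 6 → (¬(4*s > 0)))))
Before assert w - 4 = -7: w = -3 ∧ ((h + s = -15 ∧ h + w < s + 12) → (((¬(2*w < 6*s - 16)) → (¬(4*pos > -4))) ∧ (2*w < 6*s - 16 → (¬(4*pos > -4))))) ∧ ((¬(h + s = -15 ∧ h + w < s + 12)) → (((¬(2*w < 2*s - 6)) → (¬(4*s > 0))) ∧ (2*w < 2*s - 6 → (¬(4*s > 0)))))
Before assert 2*w + 3*w > 4 ↔ 2*h + 1 ≤ 2*h + 2*pos: (5*w > 4 ↔ 2*pos ≥ 1) ∧ w = -3 ∧ ((h + s = -15 ∧ h + w < s + 12) → (((¬(2*w < 6*s - 16)) → (¬(4*pos > -4))) ∧ (2*w < 6*s - 16 → (¬(4*pos > -4))))) ∧ ((¬(h + s = -15 ∧ h + w < s + 12)) → (((¬(2*w < 2*s - 6)) → (¬(4*s > 0))) ∧ (2*w < 2*s - 6 → (¬(4*s > 0)))))
The weakest precondition is (5*w > 4 ↔ 2*pos ≥ 1) ∧ w = -3 ∧ ((h + s = -15 ∧ h + w < s + 12) → (((¬(2*w < 6*s - 16)) → (¬(4*pos > -4))) ∧ (2*w < 6*s - 16 → (¬(4*pos > -4))))) ∧ ((¬(h + s = -15 ∧ h + w < s + 12)) → (((¬(2*w < 2*s - 6)) → (¬(4*s > 0))) ∧ (2*w < 2*s - 6 → (¬(4*s > 0))))).
Check whether (5*w > 4 ↔ 2*pos ≥ 1) ∧ w = -3 ∧ ((s = -16 ∧ w < s + 11) → (((¬(2*w < 6*s - 16)) → (¬(4*pos > -4))) ∧ (2*w < 6*s - 16 → (¬(4*pos > -4))))) ∧ ((¬(s = -16 ∧ w < s + 11)) → (((¬(2*w < 2*s - 6)) → (¬(4*s > 0))) ∧ (2*w < 2*s - 6 → (¬(4*s > 0))))) ∧ h = 1 implies it.
Every state satisfying the precondition satisfies the weakest precondition: the implication holds.
Answer: valid


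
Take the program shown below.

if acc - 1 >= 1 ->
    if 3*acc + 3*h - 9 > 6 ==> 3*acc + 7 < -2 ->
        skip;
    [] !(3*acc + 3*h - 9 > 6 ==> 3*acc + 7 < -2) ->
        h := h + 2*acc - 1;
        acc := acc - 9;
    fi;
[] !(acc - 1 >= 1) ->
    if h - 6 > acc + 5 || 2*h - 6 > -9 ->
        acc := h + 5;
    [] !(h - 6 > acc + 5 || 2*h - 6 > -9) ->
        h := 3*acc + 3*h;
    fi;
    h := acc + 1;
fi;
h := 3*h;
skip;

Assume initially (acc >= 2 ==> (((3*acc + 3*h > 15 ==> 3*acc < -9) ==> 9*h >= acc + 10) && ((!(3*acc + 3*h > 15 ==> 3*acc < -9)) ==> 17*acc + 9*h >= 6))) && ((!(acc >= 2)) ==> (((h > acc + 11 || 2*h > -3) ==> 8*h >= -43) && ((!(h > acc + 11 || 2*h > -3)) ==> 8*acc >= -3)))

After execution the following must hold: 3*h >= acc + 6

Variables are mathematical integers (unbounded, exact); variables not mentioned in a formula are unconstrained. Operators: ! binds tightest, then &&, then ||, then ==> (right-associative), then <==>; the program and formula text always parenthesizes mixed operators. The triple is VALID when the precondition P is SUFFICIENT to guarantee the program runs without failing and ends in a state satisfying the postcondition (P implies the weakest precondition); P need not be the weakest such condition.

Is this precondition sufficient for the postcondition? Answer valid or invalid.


Working backward. After the program, 3*h >= acc + 6 must hold.
Before skip: 3*h >= acc + 6
Before h := 3*h: 9*h >= acc + 6
Then branch requires ((3*acc + 3*h > 15 ==> 3*acc < -9) ==> 9*h >= acc + 6) && ((!(3*acc + 3*h > 15 ==> 3*acc < -9)) ==> 17*acc + 9*h >= 6); else branch requires ((h > acc + 11 || 2*h > -3) ==> 8*h >= -43) && ((!(h > acc + 11 || 2*h > -3)) ==> 8*acc >= -3).
Before the if: (acc >= 2 ==> (((3*acc + 3*h > 15 ==> 3*acc < -9) ==> 9*h >= acc + 6) && ((!(3*acc + 3*h > 15 ==> 3*acc < -9)) ==> 17*acc + 9*h >= 6))) && ((!(acc >= 2)) ==> (((h > acc + 11 || 2*h > -3) ==> 8*h >= -43) && ((!(h > acc + 11 || 2*h > -3)) ==> 8*acc >= -3)))
The weakest precondition is (acc >= 2 ==> (((3*acc + 3*h > 15 ==> 3*acc < -9) ==> 9*h >= acc + 6) && ((!(3*acc + 3*h > 15 ==> 3*acc < -9)) ==> 17*acc + 9*h >= 6))) && ((!(acc >= 2)) ==> (((h > acc + 11 || 2*h > -3) ==> 8*h >= -43) && ((!(h > acc + 11 || 2*h > -3)) ==> 8*acc >= -3))).
Check whether (acc >= 2 ==> (((3*acc + 3*h > 15 ==> 3*acc < -9) ==> 9*h >= acc + 10) && ((!(3*acc + 3*h > 15 ==> 3*acc < -9)) ==> 17*acc + 9*h >= 6))) && ((!(acc >= 2)) ==> (((h > acc + 11 || 2*h > -3) ==> 8*h >= -43) && ((!(h > acc + 11 || 2*h > -3)) ==> 8*acc >= -3))) implies it.
Every state satisfying the precondition satisfies the weakest precondition: the implication holds.
Answer: valid


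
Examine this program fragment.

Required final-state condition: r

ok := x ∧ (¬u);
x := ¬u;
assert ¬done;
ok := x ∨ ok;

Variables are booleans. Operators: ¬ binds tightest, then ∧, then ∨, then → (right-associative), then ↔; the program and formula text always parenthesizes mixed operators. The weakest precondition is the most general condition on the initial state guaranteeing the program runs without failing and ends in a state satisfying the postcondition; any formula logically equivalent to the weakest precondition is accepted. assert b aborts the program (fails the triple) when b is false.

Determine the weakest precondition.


Working backward. After the program, r must hold.
Before ok := x ∨ ok: r
Before assert ¬done: (¬done) ∧ r
Before x := ¬u: (¬done) ∧ r
Before ok := x ∧ (¬u): (¬done) ∧ r
Answer: WP = (¬done) ∧ r


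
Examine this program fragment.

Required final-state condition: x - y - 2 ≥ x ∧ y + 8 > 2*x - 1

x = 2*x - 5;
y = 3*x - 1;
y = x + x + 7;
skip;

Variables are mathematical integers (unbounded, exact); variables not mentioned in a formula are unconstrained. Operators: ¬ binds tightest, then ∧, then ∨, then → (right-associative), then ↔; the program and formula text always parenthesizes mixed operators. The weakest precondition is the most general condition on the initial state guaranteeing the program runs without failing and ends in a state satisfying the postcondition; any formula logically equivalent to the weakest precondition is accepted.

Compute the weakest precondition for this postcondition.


Working backward. After the program, the postcondition x - y - 2 ≥ x ∧ y + 8 > 2*x - 1 must hold; in canonical form it is y ≤ -2 ∧ y > 2*x - 9.
Before skip: y ≤ -2 ∧ y > 2*x - 9
Before y := x + x + 7: 2*x ≤ -9
Before y := 3*x - 1: 2*x ≤ -9
Before x := 2*x - 5: 4*x ≤ 1
Answer: WP = 4*x ≤ 1


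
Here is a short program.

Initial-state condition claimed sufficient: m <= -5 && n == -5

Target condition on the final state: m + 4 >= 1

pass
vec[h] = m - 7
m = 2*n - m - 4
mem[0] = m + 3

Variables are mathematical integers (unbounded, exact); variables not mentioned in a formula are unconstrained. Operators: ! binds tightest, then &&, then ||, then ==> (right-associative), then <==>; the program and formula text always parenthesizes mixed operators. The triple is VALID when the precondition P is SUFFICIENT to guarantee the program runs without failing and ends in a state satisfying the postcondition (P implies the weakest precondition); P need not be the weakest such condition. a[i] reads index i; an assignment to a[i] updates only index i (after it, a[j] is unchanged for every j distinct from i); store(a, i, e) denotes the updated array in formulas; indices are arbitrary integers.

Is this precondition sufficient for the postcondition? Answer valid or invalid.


Working backward. After the program, the postcondition m + 4 >= 1 must hold; in canonical form it is m >= -3.
Before mem[0] := m + 3: m >= -3
Before m := 2*n - m - 4: 2*n >= m + 1
Before vec[h] := m - 7: 2*n >= m + 1
Before skip: 2*n >= m + 1
The weakest precondition is 2*n >= m + 1.
Check whether m <= -5 && n == -5 implies it.
Countermodel: at the initial state m = -10, n = -5, the precondition holds but the weakest precondition fails.
Answer: invalid


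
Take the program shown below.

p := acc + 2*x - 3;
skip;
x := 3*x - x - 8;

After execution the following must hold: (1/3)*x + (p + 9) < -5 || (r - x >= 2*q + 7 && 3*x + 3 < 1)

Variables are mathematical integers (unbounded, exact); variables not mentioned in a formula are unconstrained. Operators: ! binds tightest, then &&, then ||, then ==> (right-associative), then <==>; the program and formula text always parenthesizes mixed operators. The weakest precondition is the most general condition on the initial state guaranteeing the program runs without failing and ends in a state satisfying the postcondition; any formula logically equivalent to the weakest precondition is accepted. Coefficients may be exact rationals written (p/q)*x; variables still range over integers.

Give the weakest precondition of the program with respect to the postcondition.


Working backward. After the program, the postcondition (1/3)*x + (p + 9) < -5 || (r - x >= 2*q + 7 && 3*x + 3 < 1) must hold; in canonical form it is p + (1/3)*x < -14 || (r >= 2*q + x + 7 && 3*x < -2).
Before x := 3*x - x - 8: p + (2/3)*x < -34/3 || (r >= 2*q + 2*x - 1 && 6*x < 22)
Before skip: p + (2/3)*x < -34/3 || (r >= 2*q + 2*x - 1 && 6*x < 22)
Before p := acc + 2*x - 3: acc + (8/3)*x < -25/3 || (r >= 2*q + 2*x - 1 && 6*x < 22)
Answer: WP = acc + (8/3)*x < -25/3 || (r >= 2*q + 2*x - 1 && 6*x < 22)


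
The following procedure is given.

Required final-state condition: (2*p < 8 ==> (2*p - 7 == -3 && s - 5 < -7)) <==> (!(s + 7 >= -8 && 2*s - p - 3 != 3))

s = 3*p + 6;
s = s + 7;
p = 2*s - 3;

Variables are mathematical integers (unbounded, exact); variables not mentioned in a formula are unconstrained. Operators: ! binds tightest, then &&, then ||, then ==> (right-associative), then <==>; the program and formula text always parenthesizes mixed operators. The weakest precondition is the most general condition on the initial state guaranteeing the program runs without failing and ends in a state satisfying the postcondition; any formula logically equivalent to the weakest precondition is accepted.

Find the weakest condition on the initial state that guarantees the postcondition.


Working backward. After the program, the postcondition (2*p < 8 ==> (2*p - 7 == -3 && s - 5 < -7)) <==> (!(s + 7 >= -8 && 2*s - p - 3 != 3)) must hold; in canonical form it is (2*p < 8 ==> (2*p == 4 && s < -2)) <==> (!(s >= -15 && 2*s != p + 6)).
Before p := 2*s - 3: (4*s < 14 ==> (4*s == 10 && s < -2)) <==> (!(s >= -15))
Before s := s + 7: (4*s < -14 ==> (4*s == -18 && s < -9)) <==> (!(s >= -22))
Before s := 3*p + 6: (12*p < -38 ==> (12*p == -42 && 3*p < -15)) <==> (!(3*p >= -28))
Answer: WP = (12*p < -38 ==> (12*p == -42 && 3*p < -15)) <==> (!(3*p >= -28))


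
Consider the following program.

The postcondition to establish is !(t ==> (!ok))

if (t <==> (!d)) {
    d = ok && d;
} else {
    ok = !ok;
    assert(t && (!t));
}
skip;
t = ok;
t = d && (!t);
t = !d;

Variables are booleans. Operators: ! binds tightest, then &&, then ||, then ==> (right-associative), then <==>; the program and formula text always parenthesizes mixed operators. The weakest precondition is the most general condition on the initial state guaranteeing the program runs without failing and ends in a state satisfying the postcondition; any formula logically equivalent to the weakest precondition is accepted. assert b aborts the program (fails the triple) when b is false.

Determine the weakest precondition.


Working backward. After the program, !(t ==> (!ok)) must hold.
Before t := !d: !((!d) ==> (!ok))
Before t := d && (!t): !((!d) ==> (!ok))
Before t := ok: !((!d) ==> (!ok))
Before skip: !((!d) ==> (!ok))
Then branch requires !((!(ok && d)) ==> (!ok)); else branch requires false.
Before the if: ((t <==> (!d)) ==> (!((!(ok && d)) ==> (!ok)))) && (t <==> (!d))
Answer: WP = ((t <==> (!d)) ==> (!((!(ok && d)) ==> (!ok)))) && (t <==> (!d))


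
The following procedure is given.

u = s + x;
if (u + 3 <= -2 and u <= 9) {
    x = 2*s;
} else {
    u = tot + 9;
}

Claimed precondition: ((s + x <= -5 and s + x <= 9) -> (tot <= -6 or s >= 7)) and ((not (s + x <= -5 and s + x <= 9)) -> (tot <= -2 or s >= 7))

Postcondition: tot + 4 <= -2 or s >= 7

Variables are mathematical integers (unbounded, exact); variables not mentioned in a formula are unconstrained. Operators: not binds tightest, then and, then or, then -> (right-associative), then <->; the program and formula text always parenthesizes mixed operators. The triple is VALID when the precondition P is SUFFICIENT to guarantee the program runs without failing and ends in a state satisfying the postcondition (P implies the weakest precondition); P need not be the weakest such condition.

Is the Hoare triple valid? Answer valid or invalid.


Working backward. After the program, the postcondition tot + 4 <= -2 or s >= 7 must hold; in canonical form it is tot <= -6 or s >= 7.
Then branch requires tot <= -6 or s >= 7; else branch requires tot <= -6 or s >= 7.
Before the if: ((u <= -5 and u <= 9) -> (tot <= -6 or s >= 7)) and ((not (u <= -5 and u <= 9)) -> (tot <= -6 or s >= 7))
Before u := s + x: ((s + x <= -5 and s + x <= 9) -> (tot <= -6 or s >= 7)) and ((not (s + x <= -5 and s + x <= 9)) -> (tot <= -6 or s >= 7))
The weakest precondition is ((s + x <= -5 and s + x <= 9) -> (tot <= -6 or s >= 7)) and ((not (s + x <= -5 and s + x <= 9)) -> (tot <= -6 or s >= 7)).
Check whether ((s + x <= -5 and s + x <= 9) -> (tot <= -6 or s >= 7)) and ((not (s + x <= -5 and s + x <= 9)) -> (tot <= -2 or s >= 7)) implies it.
Countermodel: at the initial state s = 6, tot = -2, x = 4, the precondition holds but the weakest precondition fails.
Answer: invalid


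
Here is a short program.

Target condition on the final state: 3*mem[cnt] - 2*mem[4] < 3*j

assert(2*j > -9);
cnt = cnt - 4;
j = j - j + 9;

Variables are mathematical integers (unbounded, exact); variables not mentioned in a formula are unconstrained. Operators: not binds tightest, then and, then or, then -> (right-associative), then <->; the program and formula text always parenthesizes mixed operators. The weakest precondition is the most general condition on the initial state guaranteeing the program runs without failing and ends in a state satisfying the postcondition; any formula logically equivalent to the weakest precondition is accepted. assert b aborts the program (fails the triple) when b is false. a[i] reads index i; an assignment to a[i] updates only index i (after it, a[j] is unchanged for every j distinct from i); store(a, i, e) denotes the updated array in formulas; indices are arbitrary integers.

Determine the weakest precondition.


Working backward. After the program, the postcondition 3*mem[cnt] - 2*mem[4] < 3*j must hold; in canonical form it is 3*mem[cnt] < 2*mem[4] + 3*j.
Before j := j - j + 9: 3*mem[cnt] < 2*mem[4] + 27
Before cnt := cnt - 4: 3*mem[cnt - 4] < 2*mem[4] + 27
Before assert 2*j > -9: 2*j > -9 and 3*mem[cnt - 4] < 2*mem[4] + 27
Answer: WP = 2*j > -9 and 3*mem[cnt - 4] < 2*mem[4] + 27


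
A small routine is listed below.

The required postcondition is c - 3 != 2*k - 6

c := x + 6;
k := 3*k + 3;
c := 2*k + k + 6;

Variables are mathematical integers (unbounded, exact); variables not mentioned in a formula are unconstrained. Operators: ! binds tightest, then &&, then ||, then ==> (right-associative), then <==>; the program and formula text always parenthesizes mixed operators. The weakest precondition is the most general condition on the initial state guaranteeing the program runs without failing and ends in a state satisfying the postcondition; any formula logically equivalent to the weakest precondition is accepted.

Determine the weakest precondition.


Working backward. After the program, the postcondition c - 3 != 2*k - 6 must hold; in canonical form it is c != 2*k - 3.
Before c := 2*k + k + 6: k != -9
Before k := 3*k + 3: 3*k != -12
Before c := x + 6: 3*k != -12
Answer: WP = 3*k != -12


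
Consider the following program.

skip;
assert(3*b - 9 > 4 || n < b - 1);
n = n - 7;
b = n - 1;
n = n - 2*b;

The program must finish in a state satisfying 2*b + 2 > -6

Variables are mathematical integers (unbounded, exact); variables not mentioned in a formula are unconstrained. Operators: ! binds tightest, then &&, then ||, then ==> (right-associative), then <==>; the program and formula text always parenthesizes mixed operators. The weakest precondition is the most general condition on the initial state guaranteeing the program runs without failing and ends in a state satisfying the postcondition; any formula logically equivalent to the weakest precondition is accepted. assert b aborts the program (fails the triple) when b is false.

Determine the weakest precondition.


Working backward. After the program, the postcondition 2*b + 2 > -6 must hold; in canonical form it is 2*b > -8.
Before n := n - 2*b: 2*b > -8
Before b := n - 1: 2*n > -6
Before n := n - 7: 2*n > 8
Before assert 3*b - 9 > 4 || n < b - 1: (3*b > 13 || n < b - 1) && 2*n > 8
Before skip: (3*b > 13 || n < b - 1) && 2*n > 8
Answer: WP = (3*b > 13 || n < b - 1) && 2*n > 8


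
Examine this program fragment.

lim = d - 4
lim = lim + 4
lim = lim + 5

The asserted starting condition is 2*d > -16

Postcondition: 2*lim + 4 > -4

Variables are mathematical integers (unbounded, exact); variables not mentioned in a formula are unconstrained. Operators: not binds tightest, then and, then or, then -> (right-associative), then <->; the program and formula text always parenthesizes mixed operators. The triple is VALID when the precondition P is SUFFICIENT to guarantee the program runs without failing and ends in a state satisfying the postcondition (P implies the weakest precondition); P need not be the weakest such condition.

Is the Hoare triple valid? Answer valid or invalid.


Working backward. After the program, the postcondition 2*lim + 4 > -4 must hold; in canonical form it is 2*lim > -8.
Before lim := lim + 5: 2*lim > -18
Before lim := lim + 4: 2*lim > -26
Before lim := d - 4: 2*d > -18
The weakest precondition is 2*d > -18.
Check whether 2*d > -16 implies it.
Every state satisfying the precondition satisfies the weakest precondition: the implication holds.
Answer: valid


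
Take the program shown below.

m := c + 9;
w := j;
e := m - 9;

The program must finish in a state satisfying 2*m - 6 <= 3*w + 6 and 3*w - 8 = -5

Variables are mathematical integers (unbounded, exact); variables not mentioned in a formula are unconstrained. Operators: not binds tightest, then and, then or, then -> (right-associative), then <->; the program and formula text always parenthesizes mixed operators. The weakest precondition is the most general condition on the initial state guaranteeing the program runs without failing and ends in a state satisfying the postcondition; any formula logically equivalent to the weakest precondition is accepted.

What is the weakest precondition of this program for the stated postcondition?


Working backward. After the program, the postcondition 2*m - 6 <= 3*w + 6 and 3*w - 8 = -5 must hold; in canonical form it is 2*m <= 3*w + 12 and 3*w = 3.
Before e := m - 9: 2*m <= 3*w + 12 and 3*w = 3
Before w := j: 2*m <= 3*j + 12 and 3*j = 3
Before m := c + 9: 2*c <= 3*j - 6 and 3*j = 3
Answer: WP = 2*c <= 3*j - 6 and 3*j = 3


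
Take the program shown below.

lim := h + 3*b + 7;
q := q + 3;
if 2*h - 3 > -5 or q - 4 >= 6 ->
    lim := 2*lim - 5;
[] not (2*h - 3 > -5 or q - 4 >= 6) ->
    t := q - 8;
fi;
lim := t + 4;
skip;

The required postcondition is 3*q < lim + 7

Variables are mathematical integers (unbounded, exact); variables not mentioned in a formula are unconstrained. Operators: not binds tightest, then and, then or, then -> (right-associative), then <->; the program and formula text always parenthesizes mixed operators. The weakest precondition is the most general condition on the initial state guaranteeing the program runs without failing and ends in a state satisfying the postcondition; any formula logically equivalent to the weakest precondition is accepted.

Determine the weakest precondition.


Working backward. After the program, 3*q < lim + 7 must hold.
Before skip: 3*q < lim + 7
Before lim := t + 4: 3*q < t + 11
Then branch requires 3*q < t + 11; else branch requires 2*q < 3.
Before the if: ((2*h > -2 or q >= 10) -> 3*q < t + 11) and ((not (2*h > -2 or q >= 10)) -> 2*q < 3)
Before q := q + 3: ((2*h > -2 or q >= 7) -> 3*q < t + 2) and ((not (2*h > -2 or q >= 7)) -> 2*q < -3)
Before lim := h + 3*b + 7: ((2*h > -2 or q >= 7) -> 3*q < t + 2) and ((not (2*h > -2 or q >= 7)) -> 2*q < -3)
Answer: WP = ((2*h > -2 or q >= 7) -> 3*q < t + 2) and ((not (2*h > -2 or q >= 7)) -> 2*q < -3)


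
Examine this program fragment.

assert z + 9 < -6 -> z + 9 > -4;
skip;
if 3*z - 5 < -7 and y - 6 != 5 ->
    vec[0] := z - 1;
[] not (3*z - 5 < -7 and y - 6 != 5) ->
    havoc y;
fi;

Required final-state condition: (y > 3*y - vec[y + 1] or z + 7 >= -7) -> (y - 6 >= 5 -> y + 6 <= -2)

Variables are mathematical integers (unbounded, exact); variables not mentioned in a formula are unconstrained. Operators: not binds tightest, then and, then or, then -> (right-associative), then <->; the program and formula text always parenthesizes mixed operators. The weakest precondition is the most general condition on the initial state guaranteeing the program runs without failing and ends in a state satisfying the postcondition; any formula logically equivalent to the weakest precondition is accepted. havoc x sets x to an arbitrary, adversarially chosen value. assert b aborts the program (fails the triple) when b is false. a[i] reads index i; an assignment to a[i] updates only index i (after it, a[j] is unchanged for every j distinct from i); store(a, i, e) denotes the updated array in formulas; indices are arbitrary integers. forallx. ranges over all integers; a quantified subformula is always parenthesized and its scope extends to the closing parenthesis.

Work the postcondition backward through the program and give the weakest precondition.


Working backward. After the program, the postcondition (y > 3*y - vec[y + 1] or z + 7 >= -7) -> (y - 6 >= 5 -> y + 6 <= -2) must hold; in canonical form it is (vec[y + 1] > 2*y or z >= -14) -> (y >= 11 -> y <= -8).
Then branch requires (store(vec, 0, z - 1)[y + 1] > 2*y or z >= -14) -> (y >= 11 -> y <= -8); else branch requires forall y_1. ((vec[y_1 + 1] > 2*y_1 or z >= -14) -> (y_1 >= 11 -> y_1 <= -8)).
Before the if: ((3*z < -2 and y != 11) -> ((store(vec, 0, z - 1)[y + 1] > 2*y or z >= -14) -> (y >= 11 -> y <= -8))) and ((not (3*z < -2 and y != 11)) -> (forall y_1. ((vec[y_1 + 1] > 2*y_1 or z >= -14) -> (y_1 >= 11 -> y_1 <= -8))))
Before skip: ((3*z < -2 and y != 11) -> ((store(vec, 0, z - 1)[y + 1] > 2*y or z >= -14) -> (y >= 11 -> y <= -8))) and ((not (3*z < -2 and y != 11)) -> (forall y_1. ((vec[y_1 + 1] > 2*y_1 or z >= -14) -> (y_1 >= 11 -> y_1 <= -8))))
Before assert z + 9 < -6 -> z + 9 > -4: (z < -15 -> z > -13) and ((3*z < -2 and y != 11) -> ((store(vec, 0, z - 1)[y + 1] > 2*y or z >= -14) -> (y >= 11 -> y <= -8))) and ((not (3*z < -2 and y != 11)) -> (forall y_1. ((vec[y_1 + 1] > 2*y_1 or z >= -14) -> (y_1 >= 11 -> y_1 <= -8))))
Answer: WP = (z < -15 -> z > -13) and ((3*z < -2 and y != 11) -> ((store(vec, 0, z - 1)[y + 1] > 2*y or z >= -14) -> (y >= 11 -> y <= -8))) and ((not (3*z < -2 and y != 11)) -> (forall y_1. ((vec[y_1 + 1] > 2*y_1 or z >= -14) -> (y_1 >= 11 -> y_1 <= -8))))


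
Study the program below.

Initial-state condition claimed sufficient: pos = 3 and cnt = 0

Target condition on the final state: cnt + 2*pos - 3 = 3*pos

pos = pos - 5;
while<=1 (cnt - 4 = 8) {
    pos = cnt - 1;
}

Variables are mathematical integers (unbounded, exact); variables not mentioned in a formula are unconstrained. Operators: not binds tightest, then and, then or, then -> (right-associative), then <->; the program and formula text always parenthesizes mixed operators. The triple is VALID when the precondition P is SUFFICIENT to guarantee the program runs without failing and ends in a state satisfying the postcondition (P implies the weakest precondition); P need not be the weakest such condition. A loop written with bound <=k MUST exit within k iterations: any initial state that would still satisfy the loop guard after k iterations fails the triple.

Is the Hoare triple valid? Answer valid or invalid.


Working backward. After the program, the postcondition cnt + 2*pos - 3 = 3*pos must hold; in canonical form it is cnt = pos + 3.
Before the loop (bound <=1), unroll the exhaustion recursion (WP_0 = exit-now case; WP_j = one more guarded iteration, up to j = 1):
  WP_0: (not (cnt = 12)) and cnt = pos + 3
  WP_1: (not (cnt = 12)) and ((not (cnt = 12)) -> cnt = pos + 3)
So before the loop: (not (cnt = 12)) and ((not (cnt = 12)) -> cnt = pos + 3)
Before pos := pos - 5: (not (cnt = 12)) and ((not (cnt = 12)) -> cnt = pos - 2)
The weakest precondition is (not (cnt = 12)) and ((not (cnt = 12)) -> cnt = pos - 2).
Check whether pos = 3 and cnt = 0 implies it.
Countermodel: at the initial state cnt = 0, pos = 3, the precondition holds but the weakest precondition fails.
Answer: invalid


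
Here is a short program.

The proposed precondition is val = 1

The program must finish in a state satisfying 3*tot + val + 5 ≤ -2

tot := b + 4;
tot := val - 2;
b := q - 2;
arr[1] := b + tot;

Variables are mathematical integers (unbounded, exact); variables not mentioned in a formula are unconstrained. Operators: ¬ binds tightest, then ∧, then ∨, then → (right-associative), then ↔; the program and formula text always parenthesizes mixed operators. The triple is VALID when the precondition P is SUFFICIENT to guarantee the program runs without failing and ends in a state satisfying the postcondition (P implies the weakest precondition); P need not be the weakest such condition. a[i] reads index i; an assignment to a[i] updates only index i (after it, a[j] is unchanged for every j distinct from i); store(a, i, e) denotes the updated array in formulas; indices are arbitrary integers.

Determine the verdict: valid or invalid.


Working backward. After the program, the postcondition 3*tot + val + 5 ≤ -2 must hold; in canonical form it is 3*tot + val ≤ -7.
Before arr[1] := b + tot: 3*tot + val ≤ -7
Before b := q - 2: 3*tot + val ≤ -7
Before tot := val - 2: 4*val ≤ -1
Before tot := b + 4: 4*val ≤ -1
The weakest precondition is 4*val ≤ -1.
Check whether val = 1 implies it.
Countermodel: at the initial state val = 1, the precondition holds but the weakest precondition fails.
Answer: invalid


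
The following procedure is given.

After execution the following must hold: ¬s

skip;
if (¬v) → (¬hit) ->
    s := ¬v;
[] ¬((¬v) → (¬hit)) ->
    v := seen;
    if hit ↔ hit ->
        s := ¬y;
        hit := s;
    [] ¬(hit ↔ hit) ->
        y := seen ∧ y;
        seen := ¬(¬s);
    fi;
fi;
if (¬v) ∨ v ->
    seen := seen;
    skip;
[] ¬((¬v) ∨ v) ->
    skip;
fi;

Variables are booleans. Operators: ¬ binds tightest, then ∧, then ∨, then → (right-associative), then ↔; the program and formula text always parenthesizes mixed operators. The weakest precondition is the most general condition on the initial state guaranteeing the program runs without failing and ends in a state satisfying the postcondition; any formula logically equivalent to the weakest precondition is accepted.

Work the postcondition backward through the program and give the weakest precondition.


Working backward. After the program, ¬s must hold.
Then branch requires ¬s; else branch requires ¬s.
Before the if: ¬s
Then branch requires v; else branch requires y.
Before the if: (((¬v) → (¬hit)) → v) ∧ ((¬((¬v) → (¬hit))) → y)
Before skip: (((¬v) → (¬hit)) → v) ∧ ((¬((¬v) → (¬hit))) → y)
Answer: WP = (((¬v) → (¬hit)) → v) ∧ ((¬((¬v) → (¬hit))) → y)


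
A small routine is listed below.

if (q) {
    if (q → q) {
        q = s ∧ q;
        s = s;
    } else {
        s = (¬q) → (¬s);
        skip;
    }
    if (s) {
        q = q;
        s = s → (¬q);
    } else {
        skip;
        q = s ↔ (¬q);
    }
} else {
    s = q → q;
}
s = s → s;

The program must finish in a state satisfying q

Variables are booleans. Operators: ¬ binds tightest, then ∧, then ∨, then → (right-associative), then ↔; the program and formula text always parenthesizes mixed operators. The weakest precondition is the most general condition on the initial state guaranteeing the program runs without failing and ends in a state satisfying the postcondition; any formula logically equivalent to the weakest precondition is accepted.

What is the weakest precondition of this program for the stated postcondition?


Working backward. After the program, q must hold.
Before s := s → s: q
Then branch requires (s → (s ∧ q)) ∧ ((¬s) → (s ↔ (¬(s ∧ q)))); else branch requires q.
Before the if: (q → ((s → (s ∧ q)) ∧ ((¬s) → (s ↔ (¬(s ∧ q)))))) ∧ ((¬q) → q)
Answer: WP = (q → ((s → (s ∧ q)) ∧ ((¬s) → (s ↔ (¬(s ∧ q)))))) ∧ ((¬q) → q)


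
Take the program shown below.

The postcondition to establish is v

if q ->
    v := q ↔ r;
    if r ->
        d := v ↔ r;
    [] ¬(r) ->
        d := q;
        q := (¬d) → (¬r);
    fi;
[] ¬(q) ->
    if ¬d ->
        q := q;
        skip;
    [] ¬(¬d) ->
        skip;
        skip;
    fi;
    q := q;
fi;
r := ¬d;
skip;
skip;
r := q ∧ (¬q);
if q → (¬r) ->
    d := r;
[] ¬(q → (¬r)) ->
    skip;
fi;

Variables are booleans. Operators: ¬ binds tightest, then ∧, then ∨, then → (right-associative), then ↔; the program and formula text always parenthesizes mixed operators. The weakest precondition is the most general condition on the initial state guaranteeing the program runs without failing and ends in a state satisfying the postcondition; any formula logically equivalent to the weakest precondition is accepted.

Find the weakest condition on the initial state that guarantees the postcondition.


Working backward. After the program, v must hold.
Then branch requires v; else branch requires v.
Before the if: ((q → (¬r)) → v) ∧ ((¬(q → (¬r))) → v)
Before r := q ∧ (¬q): v
Before skip: v
Before skip: v
Before r := ¬d: v
Then branch requires (r → (q ↔ r)) ∧ ((¬r) → (q ↔ r)); else branch requires ((¬d) → v) ∧ (d → v).
Before the if: (q → ((r → (q ↔ r)) ∧ ((¬r) → (q ↔ r)))) ∧ ((¬q) → (((¬d) → v) ∧ (d → v)))
Answer: WP = (q → ((r → (q ↔ r)) ∧ ((¬r) → (q ↔ r)))) ∧ ((¬q) → (((¬d) → v) ∧ (d → v)))


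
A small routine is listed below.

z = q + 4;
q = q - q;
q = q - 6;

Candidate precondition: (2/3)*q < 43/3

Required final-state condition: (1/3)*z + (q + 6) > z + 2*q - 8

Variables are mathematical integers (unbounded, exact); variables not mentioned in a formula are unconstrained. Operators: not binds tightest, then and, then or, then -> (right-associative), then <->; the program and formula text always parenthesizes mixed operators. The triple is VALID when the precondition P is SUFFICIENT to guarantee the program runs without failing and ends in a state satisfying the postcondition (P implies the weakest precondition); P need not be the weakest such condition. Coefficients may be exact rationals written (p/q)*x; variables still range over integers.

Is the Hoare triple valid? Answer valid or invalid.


Working backward. After the program, the postcondition (1/3)*z + (q + 6) > z + 2*q - 8 must hold; in canonical form it is q + (2/3)*z < 14.
Before q := q - 6: q + (2/3)*z < 20
Before q := q - q: (2/3)*z < 20
Before z := q + 4: (2/3)*q < 52/3
The weakest precondition is (2/3)*q < 52/3.
Check whether (2/3)*q < 43/3 implies it.
Every state satisfying the precondition satisfies the weakest precondition: the implication holds.
Answer: valid


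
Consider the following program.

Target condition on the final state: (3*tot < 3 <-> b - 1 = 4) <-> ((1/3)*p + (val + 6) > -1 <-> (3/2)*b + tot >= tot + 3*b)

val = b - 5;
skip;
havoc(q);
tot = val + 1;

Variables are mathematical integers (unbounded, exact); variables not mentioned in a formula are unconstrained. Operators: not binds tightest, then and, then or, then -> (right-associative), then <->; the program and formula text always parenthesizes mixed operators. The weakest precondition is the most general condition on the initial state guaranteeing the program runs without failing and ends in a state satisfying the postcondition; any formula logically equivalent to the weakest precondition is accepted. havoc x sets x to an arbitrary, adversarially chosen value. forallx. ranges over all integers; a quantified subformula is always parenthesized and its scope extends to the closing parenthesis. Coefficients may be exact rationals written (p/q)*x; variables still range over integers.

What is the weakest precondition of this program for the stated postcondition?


Working backward. After the program, the postcondition (3*tot < 3 <-> b - 1 = 4) <-> ((1/3)*p + (val + 6) > -1 <-> (3/2)*b + tot >= tot + 3*b) must hold; in canonical form it is (3*tot < 3 <-> b = 5) <-> ((1/3)*p + val > -7 <-> (3/2)*b <= 0).
Before tot := val + 1: (3*val < 0 <-> b = 5) <-> ((1/3)*p + val > -7 <-> (3/2)*b <= 0)
Before havoc q: (3*val < 0 <-> b = 5) <-> ((1/3)*p + val > -7 <-> (3/2)*b <= 0)
Before skip: (3*val < 0 <-> b = 5) <-> ((1/3)*p + val > -7 <-> (3/2)*b <= 0)
Before val := b - 5: (3*b < 15 <-> b = 5) <-> (b + (1/3)*p > -2 <-> (3/2)*b <= 0)
Answer: WP = (3*b < 15 <-> b = 5) <-> (b + (1/3)*p > -2 <-> (3/2)*b <= 0)


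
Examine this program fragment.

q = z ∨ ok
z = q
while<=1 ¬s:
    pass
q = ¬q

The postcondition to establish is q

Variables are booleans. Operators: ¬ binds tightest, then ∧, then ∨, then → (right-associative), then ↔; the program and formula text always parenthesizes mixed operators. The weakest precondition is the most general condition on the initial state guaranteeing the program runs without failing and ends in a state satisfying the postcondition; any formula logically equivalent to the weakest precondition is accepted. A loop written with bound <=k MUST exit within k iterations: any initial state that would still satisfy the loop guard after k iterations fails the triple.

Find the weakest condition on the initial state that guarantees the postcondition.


Working backward. After the program, q must hold.
Before q := ¬q: ¬q
Before the loop (bound <=1), unroll the exhaustion recursion (WP_0 = exit-now case; WP_j = one more guarded iteration, up to j = 1):
  WP_0: s ∧ (¬q)
  WP_1: ((¬s) → (s ∧ (¬q))) ∧ (s → (¬q))
So before the loop: ((¬s) → (s ∧ (¬q))) ∧ (s → (¬q))
Before z := q: ((¬s) → (s ∧ (¬q))) ∧ (s → (¬q))
Before q := z ∨ ok: ((¬s) → (s ∧ (¬(z ∨ ok)))) ∧ (s → (¬(z ∨ ok)))
Answer: WP = ((¬s) → (s ∧ (¬(z ∨ ok)))) ∧ (s → (¬(z ∨ ok)))


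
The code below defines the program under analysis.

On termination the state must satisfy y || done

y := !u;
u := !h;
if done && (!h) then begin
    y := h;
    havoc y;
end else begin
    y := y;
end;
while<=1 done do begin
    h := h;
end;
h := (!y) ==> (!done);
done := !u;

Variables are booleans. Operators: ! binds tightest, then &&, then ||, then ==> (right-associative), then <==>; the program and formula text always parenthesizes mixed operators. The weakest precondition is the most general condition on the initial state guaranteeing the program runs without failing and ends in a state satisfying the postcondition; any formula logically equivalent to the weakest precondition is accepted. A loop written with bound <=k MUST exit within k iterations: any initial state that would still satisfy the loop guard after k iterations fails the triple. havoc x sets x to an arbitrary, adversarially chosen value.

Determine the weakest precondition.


Working backward. After the program, y || done must hold.
Before done := !u: y || (!u)
Before h := (!y) ==> (!done): y || (!u)
Before the loop (bound <=1), unroll the exhaustion recursion (WP_0 = exit-now case; WP_j = one more guarded iteration, up to j = 1):
  WP_0: (!done) && (y || (!u))
  WP_1: (done ==> ((!done) && (y || (!u)))) && ((!done) ==> (y || (!u)))
So before the loop: (done ==> ((!done) && (y || (!u)))) && ((!done) ==> (y || (!u)))
Then branch requires (done ==> (!done)) && (done ==> ((!done) && (!u))) && ((!done) ==> (!u)); else branch requires (done ==> ((!done) && (y || (!u)))) && ((!done) ==> (y || (!u))).
Before the if: ((done && (!h)) ==> ((done ==> (!done)) && (done ==> ((!done) && (!u))) && ((!done) ==> (!u)))) && ((!(done && (!h))) ==> ((done ==> ((!done) && (y || (!u)))) && ((!done) ==> (y || (!u)))))
Before u := !h: ((done && (!h)) ==> ((done ==> (!done)) && (done ==> ((!done) && h)) && ((!done) ==> h))) && ((!(done && (!h))) ==> ((done ==> ((!done) && (y || h))) && ((!done) ==> (y || h))))
Before y := !u: ((done && (!h)) ==> ((done ==> (!done)) && (done ==> ((!done) && h)) && ((!done) ==> h))) && ((!(done && (!h))) ==> ((done ==> ((!done) && ((!u) || h))) && ((!done) ==> ((!u) || h))))
Answer: WP = ((done && (!h)) ==> ((done ==> (!done)) && (done ==> ((!done) && h)) && ((!done) ==> h))) && ((!(done && (!h))) ==> ((done ==> ((!done) && ((!u) || h))) && ((!done) ==> ((!u) || h))))
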